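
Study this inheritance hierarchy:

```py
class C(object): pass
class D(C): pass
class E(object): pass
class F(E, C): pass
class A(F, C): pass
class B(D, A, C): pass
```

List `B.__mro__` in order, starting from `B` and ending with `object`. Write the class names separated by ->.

B -> D -> A -> F -> E -> C -> object

L[B] = B + merge(L[D], L[A], L[C], [D A C])
  take D:  [D C object] + [A F E C object] + [C object] + [D A C]
  take A:  [C object] + [A F E C object] + [C object] + [A C]
  take F:  [C object] + [F E C object] + [C object] + [C]
  take E:  [C object] + [E C object] + [C object] + [C]
  take C:  [C object] + [C object] + [C object] + [C]
  take object:  [object] + [object] + [object]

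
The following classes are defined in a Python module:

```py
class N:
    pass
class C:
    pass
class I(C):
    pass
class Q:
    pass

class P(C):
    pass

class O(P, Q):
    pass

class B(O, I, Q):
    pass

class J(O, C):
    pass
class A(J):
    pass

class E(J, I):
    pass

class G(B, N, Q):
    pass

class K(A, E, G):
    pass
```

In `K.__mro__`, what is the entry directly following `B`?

O

L[K] = K + merge(L[A], L[E], L[G], [A E G])
  take A:  [A J O P C Q object] + [E J O P I C Q object] + [G B O P I C N Q object] + [A E G]
  take E:  [J O P C Q object] + [E J O P I C Q object] + [G B O P I C N Q object] + [E G]
  take J:  [J O P C Q object] + [J O P I C Q object] + [G B O P I C N Q object] + [G]
  take G:  [O P C Q object] + [O P I C Q object] + [G B O P I C N Q object] + [G]
  take B:  [O P C Q object] + [O P I C Q object] + [B O P I C N Q object]
  take O:  [O P C Q object] + [O P I C Q object] + [O P I C N Q object]
  take P:  [P C Q object] + [P I C Q object] + [P I C N Q object]
  take I:  [C Q object] + [I C Q object] + [I C N Q object]
  take C:  [C Q object] + [C Q object] + [C N Q object]
  take N:  [Q object] + [Q object] + [N Q object]
  take Q:  [Q object] + [Q object] + [Q object]
  take object:  [object] + [object] + [object]
MRO: K A E J G B O P I C N Q object
B is at position 5; next is O.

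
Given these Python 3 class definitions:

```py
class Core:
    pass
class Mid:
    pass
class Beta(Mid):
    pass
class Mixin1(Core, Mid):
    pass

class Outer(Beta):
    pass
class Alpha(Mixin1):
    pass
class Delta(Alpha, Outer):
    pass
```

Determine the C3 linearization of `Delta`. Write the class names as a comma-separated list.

Delta, Alpha, Mixin1, Core, Outer, Beta, Mid, object

L[Delta] = Delta + merge(L[Alpha], L[Outer], [Alpha Outer])
  take Alpha:  [Alpha Mixin1 Core Mid object] + [Outer Beta Mid object] + [Alpha Outer]
  take Mixin1:  [Mixin1 Core Mid object] + [Outer Beta Mid object] + [Outer]
  take Core:  [Core Mid object] + [Outer Beta Mid object] + [Outer]
  take Outer:  [Mid object] + [Outer Beta Mid object] + [Outer]
  take Beta:  [Mid object] + [Beta Mid object]
  take Mid:  [Mid object] + [Mid object]
  take object:  [object] + [object]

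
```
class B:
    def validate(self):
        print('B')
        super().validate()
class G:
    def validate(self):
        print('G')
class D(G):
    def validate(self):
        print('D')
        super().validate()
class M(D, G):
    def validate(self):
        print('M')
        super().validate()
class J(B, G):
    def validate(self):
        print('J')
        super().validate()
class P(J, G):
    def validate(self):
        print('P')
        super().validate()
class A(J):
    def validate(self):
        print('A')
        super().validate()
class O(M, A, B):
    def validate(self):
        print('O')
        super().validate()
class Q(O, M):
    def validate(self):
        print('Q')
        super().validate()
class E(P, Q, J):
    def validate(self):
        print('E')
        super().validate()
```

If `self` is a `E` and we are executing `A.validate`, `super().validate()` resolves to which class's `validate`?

J

L[E] = E + merge(L[P], L[Q], L[J], [P Q J])
  take P:  [P J B G object] + [Q O M D A J B G object] + [J B G object] + [P Q J]
  take Q:  [J B G object] + [Q O M D A J B G object] + [J B G object] + [Q J]
  take O:  [J B G object] + [O M D A J B G object] + [J B G object] + [J]
  take M:  [J B G object] + [M D A J B G object] + [J B G object] + [J]
  take D:  [J B G object] + [D A J B G object] + [J B G object] + [J]
  take A:  [J B G object] + [A J B G object] + [J B G object] + [J]
  take J:  [J B G object] + [J B G object] + [J B G object] + [J]
  take B:  [B G object] + [B G object] + [B G object]
  take G:  [G object] + [G object] + [G object]
  take object:  [object] + [object] + [object]
MRO: E P Q O M D A J B G object
super() in A.validate on a E instance goes to the class after A in E's MRO: J.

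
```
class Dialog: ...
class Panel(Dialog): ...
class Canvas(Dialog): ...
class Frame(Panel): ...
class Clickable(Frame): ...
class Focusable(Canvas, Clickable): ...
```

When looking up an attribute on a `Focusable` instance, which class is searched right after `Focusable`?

L[Focusable] = Focusable + merge(L[Canvas], L[Clickable], [Canvas Clickable])
  take Canvas:  [Canvas Dialog object] + [Clickable Frame Panel Dialog object] + [Canvas Clickable]
  take Clickable:  [Dialog object] + [Clickable Frame Panel Dialog object] + [Clickable]
  take Frame:  [Dialog object] + [Frame Panel Dialog object]
  take Panel:  [Dialog object] + [Panel Dialog object]
  take Dialog:  [Dialog object] + [Dialog object]
  take object:  [object] + [object]
MRO: Focusable Canvas Clickable Frame Panel Dialog object
Focusable is at position 0; next is Canvas.

Canvas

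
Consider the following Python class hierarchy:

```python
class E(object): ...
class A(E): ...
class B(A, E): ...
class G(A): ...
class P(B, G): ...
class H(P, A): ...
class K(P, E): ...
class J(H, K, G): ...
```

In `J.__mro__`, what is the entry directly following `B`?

L[J] = J + merge(L[H], L[K], L[G], [H K G])
  take H:  [H P B G A E object] + [K P B G A E object] + [G A E object] + [H K G]
  take K:  [P B G A E object] + [K P B G A E object] + [G A E object] + [K G]
  take P:  [P B G A E object] + [P B G A E object] + [G A E object] + [G]
  take B:  [B G A E object] + [B G A E object] + [G A E object] + [G]
  take G:  [G A E object] + [G A E object] + [G A E object] + [G]
  take A:  [A E object] + [A E object] + [A E object]
  take E:  [E object] + [E object] + [E object]
  take object:  [object] + [object] + [object]
MRO: J H K P B G A E object
B is at position 4; next is G.

G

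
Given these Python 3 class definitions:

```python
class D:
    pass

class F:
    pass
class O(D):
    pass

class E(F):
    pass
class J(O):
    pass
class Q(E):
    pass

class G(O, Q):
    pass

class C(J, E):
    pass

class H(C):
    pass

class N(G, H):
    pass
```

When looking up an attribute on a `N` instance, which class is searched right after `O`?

D

L[N] = N + merge(L[G], L[H], [G H])
  take G:  [G O D Q E F object] + [H C J O D E F object] + [G H]
  take H:  [O D Q E F object] + [H C J O D E F object] + [H]
  take C:  [O D Q E F object] + [C J O D E F object]
  take J:  [O D Q E F object] + [J O D E F object]
  take O:  [O D Q E F object] + [O D E F object]
  take D:  [D Q E F object] + [D E F object]
  take Q:  [Q E F object] + [E F object]
  take E:  [E F object] + [E F object]
  take F:  [F object] + [F object]
  take object:  [object] + [object]
MRO: N G H C J O D Q E F object
O is at position 5; next is D.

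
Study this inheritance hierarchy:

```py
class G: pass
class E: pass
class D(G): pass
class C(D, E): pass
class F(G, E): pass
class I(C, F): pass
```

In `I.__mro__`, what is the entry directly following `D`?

F

L[I] = I + merge(L[C], L[F], [C F])
  take C:  [C D G E object] + [F G E object] + [C F]
  take D:  [D G E object] + [F G E object] + [F]
  take F:  [G E object] + [F G E object] + [F]
  take G:  [G E object] + [G E object]
  take E:  [E object] + [E object]
  take object:  [object] + [object]
MRO: I C D F G E object
D is at position 2; next is F.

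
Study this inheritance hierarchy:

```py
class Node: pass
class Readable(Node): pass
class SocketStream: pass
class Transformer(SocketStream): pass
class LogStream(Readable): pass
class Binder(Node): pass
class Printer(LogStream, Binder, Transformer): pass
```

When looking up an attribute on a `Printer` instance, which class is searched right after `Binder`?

Node

L[Printer] = Printer + merge(L[LogStream], L[Binder], L[Transformer], [LogStream Binder Transformer])
  take LogStream:  [LogStream Readable Node object] + [Binder Node object] + [Transformer SocketStream object] + [LogStream Binder Transformer]
  take Readable:  [Readable Node object] + [Binder Node object] + [Transformer SocketStream object] + [Binder Transformer]
  take Binder:  [Node object] + [Binder Node object] + [Transformer SocketStream object] + [Binder Transformer]
  take Node:  [Node object] + [Node object] + [Transformer SocketStream object] + [Transformer]
  take Transformer:  [object] + [object] + [Transformer SocketStream object] + [Transformer]
  take SocketStream:  [object] + [object] + [SocketStream object]
  take object:  [object] + [object] + [object]
MRO: Printer LogStream Readable Binder Node Transformer SocketStream object
Binder is at position 3; next is Node.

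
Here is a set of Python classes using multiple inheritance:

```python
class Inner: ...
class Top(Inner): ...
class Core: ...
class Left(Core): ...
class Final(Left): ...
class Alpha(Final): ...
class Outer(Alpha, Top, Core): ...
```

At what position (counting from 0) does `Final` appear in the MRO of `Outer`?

L[Outer] = Outer + merge(L[Alpha], L[Top], L[Core], [Alpha Top Core])
  take Alpha:  [Alpha Final Left Core object] + [Top Inner object] + [Core object] + [Alpha Top Core]
  take Final:  [Final Left Core object] + [Top Inner object] + [Core object] + [Top Core]
  take Left:  [Left Core object] + [Top Inner object] + [Core object] + [Top Core]
  take Top:  [Core object] + [Top Inner object] + [Core object] + [Top Core]
  take Core:  [Core object] + [Inner object] + [Core object] + [Core]
  take Inner:  [object] + [Inner object] + [object]
  take object:  [object] + [object] + [object]
MRO: Outer Alpha Final Left Top Core Inner object
Final sits at index 2.

2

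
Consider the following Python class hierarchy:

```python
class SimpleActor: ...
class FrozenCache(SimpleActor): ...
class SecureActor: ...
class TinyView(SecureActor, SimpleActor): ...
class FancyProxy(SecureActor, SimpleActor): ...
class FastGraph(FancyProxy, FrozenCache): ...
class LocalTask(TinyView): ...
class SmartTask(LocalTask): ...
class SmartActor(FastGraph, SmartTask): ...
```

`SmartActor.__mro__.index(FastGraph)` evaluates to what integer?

1

L[SmartActor] = SmartActor + merge(L[FastGraph], L[SmartTask], [FastGraph SmartTask])
  take FastGraph:  [FastGraph FancyProxy SecureActor FrozenCache SimpleActor object] + [SmartTask LocalTask TinyView SecureActor SimpleActor object] + [FastGraph SmartTask]
  take FancyProxy:  [FancyProxy SecureActor FrozenCache SimpleActor object] + [SmartTask LocalTask TinyView SecureActor SimpleActor object] + [SmartTask]
  take SmartTask:  [SecureActor FrozenCache SimpleActor object] + [SmartTask LocalTask TinyView SecureActor SimpleActor object] + [SmartTask]
  take LocalTask:  [SecureActor FrozenCache SimpleActor object] + [LocalTask TinyView SecureActor SimpleActor object]
  take TinyView:  [SecureActor FrozenCache SimpleActor object] + [TinyView SecureActor SimpleActor object]
  take SecureActor:  [SecureActor FrozenCache SimpleActor object] + [SecureActor SimpleActor object]
  take FrozenCache:  [FrozenCache SimpleActor object] + [SimpleActor object]
  take SimpleActor:  [SimpleActor object] + [SimpleActor object]
  take object:  [object] + [object]
MRO: SmartActor FastGraph FancyProxy SmartTask LocalTask TinyView SecureActor FrozenCache SimpleActor object
FastGraph sits at index 1.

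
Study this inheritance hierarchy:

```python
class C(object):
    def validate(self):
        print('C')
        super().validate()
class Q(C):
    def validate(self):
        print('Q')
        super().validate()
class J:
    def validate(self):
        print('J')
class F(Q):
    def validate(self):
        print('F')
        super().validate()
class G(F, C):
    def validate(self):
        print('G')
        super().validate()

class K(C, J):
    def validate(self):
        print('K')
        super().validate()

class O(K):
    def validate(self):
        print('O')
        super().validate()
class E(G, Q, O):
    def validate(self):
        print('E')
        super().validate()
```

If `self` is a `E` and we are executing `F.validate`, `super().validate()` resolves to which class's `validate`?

Q

L[E] = E + merge(L[G], L[Q], L[O], [G Q O])
  take G:  [G F Q C object] + [Q C object] + [O K C J object] + [G Q O]
  take F:  [F Q C object] + [Q C object] + [O K C J object] + [Q O]
  take Q:  [Q C object] + [Q C object] + [O K C J object] + [Q O]
  take O:  [C object] + [C object] + [O K C J object] + [O]
  take K:  [C object] + [C object] + [K C J object]
  take C:  [C object] + [C object] + [C J object]
  take J:  [object] + [object] + [J object]
  take object:  [object] + [object] + [object]
MRO: E G F Q O K C J object
super() in F.validate on a E instance goes to the class after F in E's MRO: Q.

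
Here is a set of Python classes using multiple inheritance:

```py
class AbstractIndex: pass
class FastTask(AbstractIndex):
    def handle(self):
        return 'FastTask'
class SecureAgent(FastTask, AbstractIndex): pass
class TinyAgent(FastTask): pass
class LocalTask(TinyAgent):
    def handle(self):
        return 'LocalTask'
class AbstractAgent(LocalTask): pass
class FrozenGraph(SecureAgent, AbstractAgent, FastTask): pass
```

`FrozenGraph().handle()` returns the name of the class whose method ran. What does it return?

LocalTask

L[FrozenGraph] = FrozenGraph + merge(L[SecureAgent], L[AbstractAgent], L[FastTask], [SecureAgent AbstractAgent FastTask])
  take SecureAgent:  [SecureAgent FastTask AbstractIndex object] + [AbstractAgent LocalTask TinyAgent FastTask AbstractIndex object] + [FastTask AbstractIndex object] + [SecureAgent AbstractAgent FastTask]
  take AbstractAgent:  [FastTask AbstractIndex object] + [AbstractAgent LocalTask TinyAgent FastTask AbstractIndex object] + [FastTask AbstractIndex object] + [AbstractAgent FastTask]
  take LocalTask:  [FastTask AbstractIndex object] + [LocalTask TinyAgent FastTask AbstractIndex object] + [FastTask AbstractIndex object] + [FastTask]
  take TinyAgent:  [FastTask AbstractIndex object] + [TinyAgent FastTask AbstractIndex object] + [FastTask AbstractIndex object] + [FastTask]
  take FastTask:  [FastTask AbstractIndex object] + [FastTask AbstractIndex object] + [FastTask AbstractIndex object] + [FastTask]
  take AbstractIndex:  [AbstractIndex object] + [AbstractIndex object] + [AbstractIndex object]
  take object:  [object] + [object] + [object]
MRO: FrozenGraph SecureAgent AbstractAgent LocalTask TinyAgent FastTask AbstractIndex object
handle is defined in: FastTask, LocalTask. First along the MRO is LocalTask.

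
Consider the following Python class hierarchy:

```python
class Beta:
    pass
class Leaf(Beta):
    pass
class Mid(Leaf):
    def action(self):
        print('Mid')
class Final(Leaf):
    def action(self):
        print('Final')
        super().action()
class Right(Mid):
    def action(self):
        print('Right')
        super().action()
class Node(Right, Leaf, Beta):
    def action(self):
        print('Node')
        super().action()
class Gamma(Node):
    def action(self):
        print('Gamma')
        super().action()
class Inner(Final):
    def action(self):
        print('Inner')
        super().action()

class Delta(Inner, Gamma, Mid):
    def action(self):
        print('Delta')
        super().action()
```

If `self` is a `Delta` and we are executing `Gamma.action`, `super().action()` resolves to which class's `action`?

Node

L[Delta] = Delta + merge(L[Inner], L[Gamma], L[Mid], [Inner Gamma Mid])
  take Inner:  [Inner Final Leaf Beta object] + [Gamma Node Right Mid Leaf Beta object] + [Mid Leaf Beta object] + [Inner Gamma Mid]
  take Final:  [Final Leaf Beta object] + [Gamma Node Right Mid Leaf Beta object] + [Mid Leaf Beta object] + [Gamma Mid]
  take Gamma:  [Leaf Beta object] + [Gamma Node Right Mid Leaf Beta object] + [Mid Leaf Beta object] + [Gamma Mid]
  take Node:  [Leaf Beta object] + [Node Right Mid Leaf Beta object] + [Mid Leaf Beta object] + [Mid]
  take Right:  [Leaf Beta object] + [Right Mid Leaf Beta object] + [Mid Leaf Beta object] + [Mid]
  take Mid:  [Leaf Beta object] + [Mid Leaf Beta object] + [Mid Leaf Beta object] + [Mid]
  take Leaf:  [Leaf Beta object] + [Leaf Beta object] + [Leaf Beta object]
  take Beta:  [Beta object] + [Beta object] + [Beta object]
  take object:  [object] + [object] + [object]
MRO: Delta Inner Final Gamma Node Right Mid Leaf Beta object
super() in Gamma.action on a Delta instance goes to the class after Gamma in Delta's MRO: Node.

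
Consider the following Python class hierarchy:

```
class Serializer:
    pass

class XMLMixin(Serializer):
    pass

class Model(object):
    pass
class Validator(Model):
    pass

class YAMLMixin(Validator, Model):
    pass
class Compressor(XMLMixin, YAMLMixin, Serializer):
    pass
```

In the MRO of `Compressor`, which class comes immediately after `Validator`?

Model

L[Compressor] = Compressor + merge(L[XMLMixin], L[YAMLMixin], L[Serializer], [XMLMixin YAMLMixin Serializer])
  take XMLMixin:  [XMLMixin Serializer object] + [YAMLMixin Validator Model object] + [Serializer object] + [XMLMixin YAMLMixin Serializer]
  take YAMLMixin:  [Serializer object] + [YAMLMixin Validator Model object] + [Serializer object] + [YAMLMixin Serializer]
  take Serializer:  [Serializer object] + [Validator Model object] + [Serializer object] + [Serializer]
  take Validator:  [object] + [Validator Model object] + [object]
  take Model:  [object] + [Model object] + [object]
  take object:  [object] + [object] + [object]
MRO: Compressor XMLMixin YAMLMixin Serializer Validator Model object
Validator is at position 4; next is Model.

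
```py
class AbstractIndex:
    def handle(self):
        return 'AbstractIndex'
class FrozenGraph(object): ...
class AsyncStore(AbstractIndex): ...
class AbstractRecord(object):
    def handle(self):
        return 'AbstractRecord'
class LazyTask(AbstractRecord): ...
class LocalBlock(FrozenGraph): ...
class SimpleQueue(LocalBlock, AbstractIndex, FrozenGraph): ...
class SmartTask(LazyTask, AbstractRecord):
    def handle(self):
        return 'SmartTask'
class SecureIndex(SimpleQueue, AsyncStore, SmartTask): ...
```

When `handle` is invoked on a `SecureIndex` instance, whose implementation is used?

L[SecureIndex] = SecureIndex + merge(L[SimpleQueue], L[AsyncStore], L[SmartTask], [SimpleQueue AsyncStore SmartTask])
  take SimpleQueue:  [SimpleQueue LocalBlock AbstractIndex FrozenGraph object] + [AsyncStore AbstractIndex object] + [SmartTask LazyTask AbstractRecord object] + [SimpleQueue AsyncStore SmartTask]
  take LocalBlock:  [LocalBlock AbstractIndex FrozenGraph object] + [AsyncStore AbstractIndex object] + [SmartTask LazyTask AbstractRecord object] + [AsyncStore SmartTask]
  take AsyncStore:  [AbstractIndex FrozenGraph object] + [AsyncStore AbstractIndex object] + [SmartTask LazyTask AbstractRecord object] + [AsyncStore SmartTask]
  take AbstractIndex:  [AbstractIndex FrozenGraph object] + [AbstractIndex object] + [SmartTask LazyTask AbstractRecord object] + [SmartTask]
  take FrozenGraph:  [FrozenGraph object] + [object] + [SmartTask LazyTask AbstractRecord object] + [SmartTask]
  take SmartTask:  [object] + [object] + [SmartTask LazyTask AbstractRecord object] + [SmartTask]
  take LazyTask:  [object] + [object] + [LazyTask AbstractRecord object]
  take AbstractRecord:  [object] + [object] + [AbstractRecord object]
  take object:  [object] + [object] + [object]
MRO: SecureIndex SimpleQueue LocalBlock AsyncStore AbstractIndex FrozenGraph SmartTask LazyTask AbstractRecord object
handle is defined in: AbstractIndex, AbstractRecord, SmartTask. First along the MRO is AbstractIndex.

AbstractIndex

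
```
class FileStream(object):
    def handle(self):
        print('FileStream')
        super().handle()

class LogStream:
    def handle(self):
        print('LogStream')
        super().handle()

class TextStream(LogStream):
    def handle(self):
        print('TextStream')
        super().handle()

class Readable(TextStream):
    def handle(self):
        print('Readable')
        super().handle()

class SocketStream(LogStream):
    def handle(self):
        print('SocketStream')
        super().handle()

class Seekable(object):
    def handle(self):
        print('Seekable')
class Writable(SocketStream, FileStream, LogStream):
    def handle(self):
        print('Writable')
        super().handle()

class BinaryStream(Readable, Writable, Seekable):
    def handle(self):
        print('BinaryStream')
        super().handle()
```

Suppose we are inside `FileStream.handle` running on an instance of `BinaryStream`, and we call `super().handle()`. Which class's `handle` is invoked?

L[BinaryStream] = BinaryStream + merge(L[Readable], L[Writable], L[Seekable], [Readable Writable Seekable])
  take Readable:  [Readable TextStream LogStream object] + [Writable SocketStream FileStream LogStream object] + [Seekable object] + [Readable Writable Seekable]
  take TextStream:  [TextStream LogStream object] + [Writable SocketStream FileStream LogStream object] + [Seekable object] + [Writable Seekable]
  take Writable:  [LogStream object] + [Writable SocketStream FileStream LogStream object] + [Seekable object] + [Writable Seekable]
  take SocketStream:  [LogStream object] + [SocketStream FileStream LogStream object] + [Seekable object] + [Seekable]
  take FileStream:  [LogStream object] + [FileStream LogStream object] + [Seekable object] + [Seekable]
  take LogStream:  [LogStream object] + [LogStream object] + [Seekable object] + [Seekable]
  take Seekable:  [object] + [object] + [Seekable object] + [Seekable]
  take object:  [object] + [object] + [object]
MRO: BinaryStream Readable TextStream Writable SocketStream FileStream LogStream Seekable object
super() in FileStream.handle on a BinaryStream instance goes to the class after FileStream in BinaryStream's MRO: LogStream.

LogStream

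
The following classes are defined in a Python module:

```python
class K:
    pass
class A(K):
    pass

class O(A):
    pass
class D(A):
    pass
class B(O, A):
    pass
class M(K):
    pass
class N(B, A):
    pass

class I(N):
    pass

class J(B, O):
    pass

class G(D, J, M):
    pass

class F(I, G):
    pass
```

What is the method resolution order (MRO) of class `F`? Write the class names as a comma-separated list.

L[F] = F + merge(L[I], L[G], [I G])
  take I:  [I N B O A K object] + [G D J B O A M K object] + [I G]
  take N:  [N B O A K object] + [G D J B O A M K object] + [G]
  take G:  [B O A K object] + [G D J B O A M K object] + [G]
  take D:  [B O A K object] + [D J B O A M K object]
  take J:  [B O A K object] + [J B O A M K object]
  take B:  [B O A K object] + [B O A M K object]
  take O:  [O A K object] + [O A M K object]
  take A:  [A K object] + [A M K object]
  take M:  [K object] + [M K object]
  take K:  [K object] + [K object]
  take object:  [object] + [object]

F, I, N, G, D, J, B, O, A, M, K, object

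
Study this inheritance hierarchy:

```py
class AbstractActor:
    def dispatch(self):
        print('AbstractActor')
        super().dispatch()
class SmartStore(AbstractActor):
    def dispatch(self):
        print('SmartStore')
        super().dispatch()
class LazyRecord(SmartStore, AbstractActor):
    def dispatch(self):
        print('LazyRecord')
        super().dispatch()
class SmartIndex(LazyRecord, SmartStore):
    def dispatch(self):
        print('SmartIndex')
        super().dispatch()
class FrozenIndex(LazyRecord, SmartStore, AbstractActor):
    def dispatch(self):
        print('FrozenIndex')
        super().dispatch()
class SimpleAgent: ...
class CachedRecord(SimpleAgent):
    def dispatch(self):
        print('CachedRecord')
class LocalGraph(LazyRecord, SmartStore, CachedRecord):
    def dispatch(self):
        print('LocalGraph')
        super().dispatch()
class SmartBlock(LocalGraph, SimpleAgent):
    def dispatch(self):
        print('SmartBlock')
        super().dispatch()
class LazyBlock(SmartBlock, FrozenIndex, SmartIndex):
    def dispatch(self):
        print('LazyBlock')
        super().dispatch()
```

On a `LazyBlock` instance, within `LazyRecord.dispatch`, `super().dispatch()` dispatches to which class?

L[LazyBlock] = LazyBlock + merge(L[SmartBlock], L[FrozenIndex], L[SmartIndex], [SmartBlock FrozenIndex SmartIndex])
  take SmartBlock:  [SmartBlock LocalGraph LazyRecord SmartStore AbstractActor CachedRecord SimpleAgent object] + [FrozenIndex LazyRecord SmartStore AbstractActor object] + [SmartIndex LazyRecord SmartStore AbstractActor object] + [SmartBlock FrozenIndex SmartIndex]
  take LocalGraph:  [LocalGraph LazyRecord SmartStore AbstractActor CachedRecord SimpleAgent object] + [FrozenIndex LazyRecord SmartStore AbstractActor object] + [SmartIndex LazyRecord SmartStore AbstractActor object] + [FrozenIndex SmartIndex]
  take FrozenIndex:  [LazyRecord SmartStore AbstractActor CachedRecord SimpleAgent object] + [FrozenIndex LazyRecord SmartStore AbstractActor object] + [SmartIndex LazyRecord SmartStore AbstractActor object] + [FrozenIndex SmartIndex]
  take SmartIndex:  [LazyRecord SmartStore AbstractActor CachedRecord SimpleAgent object] + [LazyRecord SmartStore AbstractActor object] + [SmartIndex LazyRecord SmartStore AbstractActor object] + [SmartIndex]
  take LazyRecord:  [LazyRecord SmartStore AbstractActor CachedRecord SimpleAgent object] + [LazyRecord SmartStore AbstractActor object] + [LazyRecord SmartStore AbstractActor object]
  take SmartStore:  [SmartStore AbstractActor CachedRecord SimpleAgent object] + [SmartStore AbstractActor object] + [SmartStore AbstractActor object]
  take AbstractActor:  [AbstractActor CachedRecord SimpleAgent object] + [AbstractActor object] + [AbstractActor object]
  take CachedRecord:  [CachedRecord SimpleAgent object] + [object] + [object]
  take SimpleAgent:  [SimpleAgent object] + [object] + [object]
  take object:  [object] + [object] + [object]
MRO: LazyBlock SmartBlock LocalGraph FrozenIndex SmartIndex LazyRecord SmartStore AbstractActor CachedRecord SimpleAgent object
super() in LazyRecord.dispatch on a LazyBlock instance goes to the class after LazyRecord in LazyBlock's MRO: SmartStore.

SmartStore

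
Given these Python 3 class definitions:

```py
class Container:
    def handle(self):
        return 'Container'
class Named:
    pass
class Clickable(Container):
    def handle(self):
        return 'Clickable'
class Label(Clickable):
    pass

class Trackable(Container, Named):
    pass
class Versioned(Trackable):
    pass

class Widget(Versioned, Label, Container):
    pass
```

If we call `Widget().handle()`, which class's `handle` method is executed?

L[Widget] = Widget + merge(L[Versioned], L[Label], L[Container], [Versioned Label Container])
  take Versioned:  [Versioned Trackable Container Named object] + [Label Clickable Container object] + [Container object] + [Versioned Label Container]
  take Trackable:  [Trackable Container Named object] + [Label Clickable Container object] + [Container object] + [Label Container]
  take Label:  [Container Named object] + [Label Clickable Container object] + [Container object] + [Label Container]
  take Clickable:  [Container Named object] + [Clickable Container object] + [Container object] + [Container]
  take Container:  [Container Named object] + [Container object] + [Container object] + [Container]
  take Named:  [Named object] + [object] + [object]
  take object:  [object] + [object] + [object]
MRO: Widget Versioned Trackable Label Clickable Container Named object
handle is defined in: Clickable, Container. First along the MRO is Clickable.

Clickable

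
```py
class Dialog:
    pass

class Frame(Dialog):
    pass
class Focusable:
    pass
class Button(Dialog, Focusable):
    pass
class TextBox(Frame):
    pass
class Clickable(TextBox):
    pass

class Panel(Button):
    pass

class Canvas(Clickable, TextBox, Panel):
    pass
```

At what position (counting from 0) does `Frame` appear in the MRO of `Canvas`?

L[Canvas] = Canvas + merge(L[Clickable], L[TextBox], L[Panel], [Clickable TextBox Panel])
  take Clickable:  [Clickable TextBox Frame Dialog object] + [TextBox Frame Dialog object] + [Panel Button Dialog Focusable object] + [Clickable TextBox Panel]
  take TextBox:  [TextBox Frame Dialog object] + [TextBox Frame Dialog object] + [Panel Button Dialog Focusable object] + [TextBox Panel]
  take Frame:  [Frame Dialog object] + [Frame Dialog object] + [Panel Button Dialog Focusable object] + [Panel]
  take Panel:  [Dialog object] + [Dialog object] + [Panel Button Dialog Focusable object] + [Panel]
  take Button:  [Dialog object] + [Dialog object] + [Button Dialog Focusable object]
  take Dialog:  [Dialog object] + [Dialog object] + [Dialog Focusable object]
  take Focusable:  [object] + [object] + [Focusable object]
  take object:  [object] + [object] + [object]
MRO: Canvas Clickable TextBox Frame Panel Button Dialog Focusable object
Frame sits at index 3.

3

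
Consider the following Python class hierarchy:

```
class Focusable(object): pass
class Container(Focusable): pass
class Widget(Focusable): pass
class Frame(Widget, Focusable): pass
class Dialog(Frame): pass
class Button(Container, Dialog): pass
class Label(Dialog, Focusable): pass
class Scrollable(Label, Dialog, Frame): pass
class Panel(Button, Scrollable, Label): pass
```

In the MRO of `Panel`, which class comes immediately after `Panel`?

Button

L[Panel] = Panel + merge(L[Button], L[Scrollable], L[Label], [Button Scrollable Label])
  take Button:  [Button Container Dialog Frame Widget Focusable object] + [Scrollable Label Dialog Frame Widget Focusable object] + [Label Dialog Frame Widget Focusable object] + [Button Scrollable Label]
  take Container:  [Container Dialog Frame Widget Focusable object] + [Scrollable Label Dialog Frame Widget Focusable object] + [Label Dialog Frame Widget Focusable object] + [Scrollable Label]
  take Scrollable:  [Dialog Frame Widget Focusable object] + [Scrollable Label Dialog Frame Widget Focusable object] + [Label Dialog Frame Widget Focusable object] + [Scrollable Label]
  take Label:  [Dialog Frame Widget Focusable object] + [Label Dialog Frame Widget Focusable object] + [Label Dialog Frame Widget Focusable object] + [Label]
  take Dialog:  [Dialog Frame Widget Focusable object] + [Dialog Frame Widget Focusable object] + [Dialog Frame Widget Focusable object]
  take Frame:  [Frame Widget Focusable object] + [Frame Widget Focusable object] + [Frame Widget Focusable object]
  take Widget:  [Widget Focusable object] + [Widget Focusable object] + [Widget Focusable object]
  take Focusable:  [Focusable object] + [Focusable object] + [Focusable object]
  take object:  [object] + [object] + [object]
MRO: Panel Button Container Scrollable Label Dialog Frame Widget Focusable object
Panel is at position 0; next is Button.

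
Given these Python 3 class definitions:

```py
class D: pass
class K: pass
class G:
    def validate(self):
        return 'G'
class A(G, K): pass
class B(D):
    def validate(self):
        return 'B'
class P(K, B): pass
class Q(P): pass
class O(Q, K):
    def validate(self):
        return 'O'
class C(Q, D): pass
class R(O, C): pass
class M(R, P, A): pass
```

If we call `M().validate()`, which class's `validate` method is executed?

O

L[M] = M + merge(L[R], L[P], L[A], [R P A])
  take R:  [R O C Q P K B D object] + [P K B D object] + [A G K object] + [R P A]
  take O:  [O C Q P K B D object] + [P K B D object] + [A G K object] + [P A]
  take C:  [C Q P K B D object] + [P K B D object] + [A G K object] + [P A]
  take Q:  [Q P K B D object] + [P K B D object] + [A G K object] + [P A]
  take P:  [P K B D object] + [P K B D object] + [A G K object] + [P A]
  take A:  [K B D object] + [K B D object] + [A G K object] + [A]
  take G:  [K B D object] + [K B D object] + [G K object]
  take K:  [K B D object] + [K B D object] + [K object]
  take B:  [B D object] + [B D object] + [object]
  take D:  [D object] + [D object] + [object]
  take object:  [object] + [object] + [object]
MRO: M R O C Q P A G K B D object
validate is defined in: B, G, O. First along the MRO is O.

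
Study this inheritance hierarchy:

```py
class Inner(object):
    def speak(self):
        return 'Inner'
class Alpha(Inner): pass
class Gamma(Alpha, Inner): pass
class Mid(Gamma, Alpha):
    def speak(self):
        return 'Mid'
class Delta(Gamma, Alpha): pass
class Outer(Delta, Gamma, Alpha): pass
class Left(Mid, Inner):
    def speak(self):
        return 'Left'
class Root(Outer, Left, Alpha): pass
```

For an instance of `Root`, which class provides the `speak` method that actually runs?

L[Root] = Root + merge(L[Outer], L[Left], L[Alpha], [Outer Left Alpha])
  take Outer:  [Outer Delta Gamma Alpha Inner object] + [Left Mid Gamma Alpha Inner object] + [Alpha Inner object] + [Outer Left Alpha]
  take Delta:  [Delta Gamma Alpha Inner object] + [Left Mid Gamma Alpha Inner object] + [Alpha Inner object] + [Left Alpha]
  take Left:  [Gamma Alpha Inner object] + [Left Mid Gamma Alpha Inner object] + [Alpha Inner object] + [Left Alpha]
  take Mid:  [Gamma Alpha Inner object] + [Mid Gamma Alpha Inner object] + [Alpha Inner object] + [Alpha]
  take Gamma:  [Gamma Alpha Inner object] + [Gamma Alpha Inner object] + [Alpha Inner object] + [Alpha]
  take Alpha:  [Alpha Inner object] + [Alpha Inner object] + [Alpha Inner object] + [Alpha]
  take Inner:  [Inner object] + [Inner object] + [Inner object]
  take object:  [object] + [object] + [object]
MRO: Root Outer Delta Left Mid Gamma Alpha Inner object
speak is defined in: Inner, Left, Mid. First along the MRO is Left.

Left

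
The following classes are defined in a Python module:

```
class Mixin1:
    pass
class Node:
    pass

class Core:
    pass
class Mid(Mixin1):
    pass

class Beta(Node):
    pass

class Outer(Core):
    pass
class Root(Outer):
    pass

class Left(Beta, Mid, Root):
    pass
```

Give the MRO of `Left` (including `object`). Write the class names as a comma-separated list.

L[Left] = Left + merge(L[Beta], L[Mid], L[Root], [Beta Mid Root])
  take Beta:  [Beta Node object] + [Mid Mixin1 object] + [Root Outer Core object] + [Beta Mid Root]
  take Node:  [Node object] + [Mid Mixin1 object] + [Root Outer Core object] + [Mid Root]
  take Mid:  [object] + [Mid Mixin1 object] + [Root Outer Core object] + [Mid Root]
  take Mixin1:  [object] + [Mixin1 object] + [Root Outer Core object] + [Root]
  take Root:  [object] + [object] + [Root Outer Core object] + [Root]
  take Outer:  [object] + [object] + [Outer Core object]
  take Core:  [object] + [object] + [Core object]
  take object:  [object] + [object] + [object]

Left, Beta, Node, Mid, Mixin1, Root, Outer, Core, object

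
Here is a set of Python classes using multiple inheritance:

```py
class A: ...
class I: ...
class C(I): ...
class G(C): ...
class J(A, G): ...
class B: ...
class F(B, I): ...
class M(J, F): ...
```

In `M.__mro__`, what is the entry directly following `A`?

G

L[M] = M + merge(L[J], L[F], [J F])
  take J:  [J A G C I object] + [F B I object] + [J F]
  take A:  [A G C I object] + [F B I object] + [F]
  take G:  [G C I object] + [F B I object] + [F]
  take C:  [C I object] + [F B I object] + [F]
  take F:  [I object] + [F B I object] + [F]
  take B:  [I object] + [B I object]
  take I:  [I object] + [I object]
  take object:  [object] + [object]
MRO: M J A G C F B I object
A is at position 2; next is G.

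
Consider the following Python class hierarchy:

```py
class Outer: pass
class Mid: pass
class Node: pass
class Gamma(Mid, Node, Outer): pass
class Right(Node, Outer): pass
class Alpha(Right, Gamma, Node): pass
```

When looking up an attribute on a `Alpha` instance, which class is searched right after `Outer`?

L[Alpha] = Alpha + merge(L[Right], L[Gamma], L[Node], [Right Gamma Node])
  take Right:  [Right Node Outer object] + [Gamma Mid Node Outer object] + [Node object] + [Right Gamma Node]
  take Gamma:  [Node Outer object] + [Gamma Mid Node Outer object] + [Node object] + [Gamma Node]
  take Mid:  [Node Outer object] + [Mid Node Outer object] + [Node object] + [Node]
  take Node:  [Node Outer object] + [Node Outer object] + [Node object] + [Node]
  take Outer:  [Outer object] + [Outer object] + [object]
  take object:  [object] + [object] + [object]
MRO: Alpha Right Gamma Mid Node Outer object
Outer is at position 5; next is object.

object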